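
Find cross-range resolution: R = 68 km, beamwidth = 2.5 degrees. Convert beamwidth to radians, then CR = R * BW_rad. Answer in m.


BW_rad = 0.043633231
CR = 68000 * 0.043633231 = 2967.1 m

2967.1 m


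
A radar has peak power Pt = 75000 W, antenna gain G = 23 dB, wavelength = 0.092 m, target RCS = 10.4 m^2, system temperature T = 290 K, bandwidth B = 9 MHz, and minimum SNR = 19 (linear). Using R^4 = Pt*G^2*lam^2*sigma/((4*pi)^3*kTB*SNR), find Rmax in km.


G_lin = 10^(23/10) = 199.526231
R^4 = 75000 * 199.526231^2 * 0.092^2 * 10.4 / ((4*pi)^3 * 1.38e-23 * 290 * 9000000.0 * 19)
R^4 = 1.93539e17 m^4
R_max = (1.93539e17)^(1/4) = 20974.5 m = 21.0 km

21.0 km


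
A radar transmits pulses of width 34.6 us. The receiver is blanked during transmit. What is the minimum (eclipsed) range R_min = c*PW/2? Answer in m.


R_min = 3e8 * 34.6e-6 / 2 = 5190.0 m

5190.0 m


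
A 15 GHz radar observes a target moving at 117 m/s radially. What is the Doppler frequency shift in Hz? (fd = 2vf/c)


fd = 2 * 117 * 15000000000.0 / 3e8 = 11700.0 Hz

11700.0 Hz


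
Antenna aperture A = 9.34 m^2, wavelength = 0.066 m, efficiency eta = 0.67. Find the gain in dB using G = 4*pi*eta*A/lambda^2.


G_linear = 4*pi*0.67*9.34/0.066^2 = 18052.76
G_dB = 10*log10(18052.76) = 42.6 dB

42.6 dB


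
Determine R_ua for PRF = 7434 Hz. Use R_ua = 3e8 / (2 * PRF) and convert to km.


R_ua = 3e8 / (2 * 7434) = 20177.6 m = 20.2 km

20.2 km


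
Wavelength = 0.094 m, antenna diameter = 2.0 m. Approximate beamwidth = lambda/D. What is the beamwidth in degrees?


BW_rad = 0.094 / 2.0 = 0.047
BW_deg = 2.69 degrees

2.69 degrees


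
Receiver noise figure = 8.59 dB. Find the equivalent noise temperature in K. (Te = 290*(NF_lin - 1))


NF_lin = 10^(8.59/10) = 7.227698
Te = 290 * (7.227698 - 1) = 1806.0 K

1806.0 K


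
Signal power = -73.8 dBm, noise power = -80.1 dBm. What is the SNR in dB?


SNR = -73.8 - (-80.1) = 6.3 dB

6.3 dB


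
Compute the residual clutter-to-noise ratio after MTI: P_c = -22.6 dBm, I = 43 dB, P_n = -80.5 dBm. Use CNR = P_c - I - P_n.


CNR = -22.6 - 43 - (-80.5) = 14.9 dB

14.9 dB


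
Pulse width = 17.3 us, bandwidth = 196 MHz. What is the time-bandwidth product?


TBP = 17.3 * 196 = 3390.8

3390.8


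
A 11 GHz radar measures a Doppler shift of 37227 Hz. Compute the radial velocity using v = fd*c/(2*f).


v = 37227 * 3e8 / (2 * 11000000000.0) = 507.6 m/s

507.6 m/s


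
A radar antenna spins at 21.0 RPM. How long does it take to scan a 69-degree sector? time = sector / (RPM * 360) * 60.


t = 69 / (21.0 * 360) * 60 = 0.55 s

0.55 s


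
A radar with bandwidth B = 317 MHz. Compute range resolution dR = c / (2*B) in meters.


dR = 3e8 / (2 * 317000000.0) = 0.47 m

0.47 m


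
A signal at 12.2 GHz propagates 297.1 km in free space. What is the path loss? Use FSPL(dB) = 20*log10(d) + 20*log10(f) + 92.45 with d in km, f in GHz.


20*log10(297.1) = 49.46
20*log10(12.2) = 21.73
FSPL = 163.6 dB

163.6 dB


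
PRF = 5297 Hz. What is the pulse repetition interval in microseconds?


PRI = 1/5297 = 0.0001887861 s = 188.8 us

188.8 us


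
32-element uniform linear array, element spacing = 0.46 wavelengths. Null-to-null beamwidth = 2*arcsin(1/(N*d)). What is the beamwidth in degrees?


1/(N*d) = 1/(32*0.46) = 0.067935
BW = 2*arcsin(0.067935) = 7.8 degrees

7.8 degrees


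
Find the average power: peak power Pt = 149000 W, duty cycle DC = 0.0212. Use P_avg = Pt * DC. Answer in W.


P_avg = 149000 * 0.0212 = 3158.8 W

3158.8 W


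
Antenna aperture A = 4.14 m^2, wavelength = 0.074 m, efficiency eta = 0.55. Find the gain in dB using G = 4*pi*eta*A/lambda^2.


G_linear = 4*pi*0.55*4.14/0.074^2 = 5225.28
G_dB = 10*log10(5225.28) = 37.2 dB

37.2 dB


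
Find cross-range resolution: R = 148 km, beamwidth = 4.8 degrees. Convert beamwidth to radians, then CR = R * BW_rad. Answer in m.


BW_rad = 0.083775804
CR = 148000 * 0.083775804 = 12398.8 m

12398.8 m


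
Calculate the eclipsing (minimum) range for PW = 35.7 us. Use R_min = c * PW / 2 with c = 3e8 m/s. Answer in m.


R_min = 3e8 * 35.7e-6 / 2 = 5355.0 m

5355.0 m


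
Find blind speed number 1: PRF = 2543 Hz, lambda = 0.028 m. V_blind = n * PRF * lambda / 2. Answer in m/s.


V_blind = 1 * 2543 * 0.028 / 2 = 35.6 m/s

35.6 m/s


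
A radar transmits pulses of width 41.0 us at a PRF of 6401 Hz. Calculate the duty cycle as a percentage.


DC = 41.0e-6 * 6401 * 100 = 26.24%

26.24%


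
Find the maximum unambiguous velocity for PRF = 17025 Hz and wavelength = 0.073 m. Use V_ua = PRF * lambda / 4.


V_ua = 17025 * 0.073 / 4 = 310.7 m/s

310.7 m/s


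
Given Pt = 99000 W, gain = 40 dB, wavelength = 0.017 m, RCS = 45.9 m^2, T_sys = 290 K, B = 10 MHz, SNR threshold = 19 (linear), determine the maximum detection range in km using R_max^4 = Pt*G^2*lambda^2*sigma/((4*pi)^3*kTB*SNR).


G_lin = 10^(40/10) = 10000.0
R^4 = 99000 * 10000.0^2 * 0.017^2 * 45.9 / ((4*pi)^3 * 1.38e-23 * 290 * 10000000.0 * 19)
R^4 = 8.70333e19 m^4
R_max = (8.70333e19)^(1/4) = 96587.6 m = 96.6 km

96.6 km


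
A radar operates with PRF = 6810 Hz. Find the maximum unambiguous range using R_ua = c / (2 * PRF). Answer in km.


R_ua = 3e8 / (2 * 6810) = 22026.4 m = 22.0 km

22.0 km


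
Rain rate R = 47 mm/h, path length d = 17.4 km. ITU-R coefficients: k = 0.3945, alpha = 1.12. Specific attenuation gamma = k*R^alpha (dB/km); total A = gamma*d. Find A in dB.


gamma = 0.3945 * 47^1.12 = 29.43043 dB/km
A = 29.43043 * 17.4 = 512.09 dB

512.09 dB


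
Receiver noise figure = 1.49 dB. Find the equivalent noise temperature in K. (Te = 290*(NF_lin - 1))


NF_lin = 10^(1.49/10) = 1.409289
Te = 290 * (1.409289 - 1) = 118.7 K

118.7 K


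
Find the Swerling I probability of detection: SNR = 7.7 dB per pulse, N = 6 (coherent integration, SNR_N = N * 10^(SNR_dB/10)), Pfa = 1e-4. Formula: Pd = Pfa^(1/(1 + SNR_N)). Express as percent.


SNR_lin = 10^(7.7/10) = 5.88844
SNR_N = 6 * 5.88844 = 35.33064
1/(1 + SNR_N) = 1/36.33064 = 0.027525
Pd = (1e-4)^0.027525 = 0.77607
Pd = 77.6%

77.6%


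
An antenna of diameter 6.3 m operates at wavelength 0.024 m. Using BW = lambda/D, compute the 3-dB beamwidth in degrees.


BW_rad = 0.024 / 6.3 = 0.00381
BW_deg = 0.22 degrees

0.22 degrees


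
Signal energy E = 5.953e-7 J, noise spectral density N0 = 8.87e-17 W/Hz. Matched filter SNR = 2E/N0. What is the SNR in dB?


SNR_lin = 2 * 5.953e-7 / 8.87e-17 = 1.342e10
SNR_dB = 10*log10(1.342e10) = 101.3 dB

101.3 dB


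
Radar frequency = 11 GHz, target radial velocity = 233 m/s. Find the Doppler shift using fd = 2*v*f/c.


fd = 2 * 233 * 11000000000.0 / 3e8 = 17086.7 Hz

17086.7 Hz


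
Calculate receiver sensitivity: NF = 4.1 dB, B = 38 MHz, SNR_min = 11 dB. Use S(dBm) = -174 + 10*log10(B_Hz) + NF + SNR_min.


10*log10(38000000.0) = 75.8
S = -174 + 75.8 + 4.1 + 11 = -83.1 dBm

-83.1 dBm


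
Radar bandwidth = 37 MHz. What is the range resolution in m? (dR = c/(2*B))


dR = 3e8 / (2 * 37000000.0) = 4.05 m

4.05 m


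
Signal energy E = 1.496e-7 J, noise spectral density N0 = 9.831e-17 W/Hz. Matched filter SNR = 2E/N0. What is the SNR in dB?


SNR_lin = 2 * 1.496e-7 / 9.831e-17 = 3.043e9
SNR_dB = 10*log10(3.043e9) = 94.8 dB

94.8 dB


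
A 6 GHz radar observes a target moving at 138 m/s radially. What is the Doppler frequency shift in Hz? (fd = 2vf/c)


fd = 2 * 138 * 6000000000.0 / 3e8 = 5520.0 Hz

5520.0 Hz


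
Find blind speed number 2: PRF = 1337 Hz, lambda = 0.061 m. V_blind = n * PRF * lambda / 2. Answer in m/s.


V_blind = 2 * 1337 * 0.061 / 2 = 81.6 m/s

81.6 m/s


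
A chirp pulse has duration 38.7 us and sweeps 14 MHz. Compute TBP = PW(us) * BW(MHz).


TBP = 38.7 * 14 = 541.8

541.8


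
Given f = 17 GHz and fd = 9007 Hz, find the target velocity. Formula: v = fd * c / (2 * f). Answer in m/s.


v = 9007 * 3e8 / (2 * 17000000000.0) = 79.5 m/s

79.5 m/s


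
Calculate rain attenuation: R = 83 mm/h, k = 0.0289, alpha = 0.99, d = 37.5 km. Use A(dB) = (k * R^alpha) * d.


gamma = 0.0289 * 83^0.99 = 2.295013 dB/km
A = 2.295013 * 37.5 = 86.06 dB

86.06 dB


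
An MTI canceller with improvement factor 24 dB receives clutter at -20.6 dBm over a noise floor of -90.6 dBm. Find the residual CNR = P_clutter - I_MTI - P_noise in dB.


CNR = -20.6 - 24 - (-90.6) = 46.0 dB

46.0 dB


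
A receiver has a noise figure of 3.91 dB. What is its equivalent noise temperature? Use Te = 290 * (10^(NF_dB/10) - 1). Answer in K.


NF_lin = 10^(3.91/10) = 2.460368
Te = 290 * (2.460368 - 1) = 423.5 K

423.5 K


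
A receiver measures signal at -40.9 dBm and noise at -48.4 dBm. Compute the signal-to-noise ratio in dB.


SNR = -40.9 - (-48.4) = 7.5 dB

7.5 dB


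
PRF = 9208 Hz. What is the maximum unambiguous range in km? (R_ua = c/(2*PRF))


R_ua = 3e8 / (2 * 9208) = 16290.2 m = 16.3 km

16.3 km


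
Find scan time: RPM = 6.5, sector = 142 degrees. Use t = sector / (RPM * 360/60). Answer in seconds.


t = 142 / (6.5 * 360) * 60 = 3.64 s

3.64 s


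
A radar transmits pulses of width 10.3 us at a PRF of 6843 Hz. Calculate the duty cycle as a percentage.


DC = 10.3e-6 * 6843 * 100 = 7.05%

7.05%


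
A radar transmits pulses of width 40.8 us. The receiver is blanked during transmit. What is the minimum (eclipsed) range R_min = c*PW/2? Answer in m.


R_min = 3e8 * 40.8e-6 / 2 = 6120.0 m

6120.0 m


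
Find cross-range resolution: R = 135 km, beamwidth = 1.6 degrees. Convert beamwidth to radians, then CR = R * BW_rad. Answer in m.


BW_rad = 0.027925268
CR = 135000 * 0.027925268 = 3769.9 m

3769.9 m


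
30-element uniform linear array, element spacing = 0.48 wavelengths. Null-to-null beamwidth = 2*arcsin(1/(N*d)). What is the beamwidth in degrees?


1/(N*d) = 1/(30*0.48) = 0.069444
BW = 2*arcsin(0.069444) = 8.0 degrees

8.0 degrees


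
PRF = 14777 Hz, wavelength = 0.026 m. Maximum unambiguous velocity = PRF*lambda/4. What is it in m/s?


V_ua = 14777 * 0.026 / 4 = 96.1 m/s

96.1 m/s


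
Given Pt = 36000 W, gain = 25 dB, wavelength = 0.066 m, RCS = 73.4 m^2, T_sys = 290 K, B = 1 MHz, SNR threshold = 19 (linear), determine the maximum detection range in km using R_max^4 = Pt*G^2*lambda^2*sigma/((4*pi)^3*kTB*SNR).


G_lin = 10^(25/10) = 316.227766
R^4 = 36000 * 316.227766^2 * 0.066^2 * 73.4 / ((4*pi)^3 * 1.38e-23 * 290 * 1000000.0 * 19)
R^4 = 7.62827e18 m^4
R_max = (7.62827e18)^(1/4) = 52554.1 m = 52.6 km

52.6 km


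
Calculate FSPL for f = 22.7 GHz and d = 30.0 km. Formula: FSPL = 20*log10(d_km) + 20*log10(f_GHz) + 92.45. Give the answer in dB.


20*log10(30.0) = 29.54
20*log10(22.7) = 27.12
FSPL = 149.1 dB

149.1 dB


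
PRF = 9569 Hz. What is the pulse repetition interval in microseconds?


PRI = 1/9569 = 0.0001045041 s = 104.5 us

104.5 us


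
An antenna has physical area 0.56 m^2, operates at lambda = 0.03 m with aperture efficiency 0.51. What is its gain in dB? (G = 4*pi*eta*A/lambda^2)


G_linear = 4*pi*0.51*0.56/0.03^2 = 3987.73
G_dB = 10*log10(3987.73) = 36.0 dB

36.0 dB


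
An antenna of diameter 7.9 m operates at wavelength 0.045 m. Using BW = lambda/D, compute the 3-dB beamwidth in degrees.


BW_rad = 0.045 / 7.9 = 0.005696
BW_deg = 0.33 degrees

0.33 degrees


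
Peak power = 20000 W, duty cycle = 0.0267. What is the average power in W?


P_avg = 20000 * 0.0267 = 534.0 W

534.0 W


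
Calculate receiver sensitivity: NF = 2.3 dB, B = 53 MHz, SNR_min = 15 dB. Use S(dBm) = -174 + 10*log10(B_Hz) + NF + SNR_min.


10*log10(53000000.0) = 77.24
S = -174 + 77.24 + 2.3 + 15 = -79.5 dBm

-79.5 dBm


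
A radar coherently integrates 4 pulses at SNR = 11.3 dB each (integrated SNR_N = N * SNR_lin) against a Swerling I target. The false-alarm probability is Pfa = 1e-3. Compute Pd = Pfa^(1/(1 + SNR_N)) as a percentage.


SNR_lin = 10^(11.3/10) = 13.48963
SNR_N = 4 * 13.48963 = 53.95852
1/(1 + SNR_N) = 1/54.95852 = 0.0181955
Pd = (1e-3)^0.0181955 = 0.88189
Pd = 88.2%

88.2%


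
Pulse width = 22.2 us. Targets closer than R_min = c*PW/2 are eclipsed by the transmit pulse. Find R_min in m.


R_min = 3e8 * 22.2e-6 / 2 = 3330.0 m

3330.0 m


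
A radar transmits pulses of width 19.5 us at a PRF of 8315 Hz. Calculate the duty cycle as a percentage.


DC = 19.5e-6 * 8315 * 100 = 16.21%

16.21%


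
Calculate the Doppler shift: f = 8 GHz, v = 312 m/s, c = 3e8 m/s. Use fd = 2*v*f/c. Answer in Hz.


fd = 2 * 312 * 8000000000.0 / 3e8 = 16640.0 Hz

16640.0 Hz


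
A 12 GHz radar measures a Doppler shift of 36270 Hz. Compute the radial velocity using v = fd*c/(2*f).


v = 36270 * 3e8 / (2 * 12000000000.0) = 453.4 m/s

453.4 m/s


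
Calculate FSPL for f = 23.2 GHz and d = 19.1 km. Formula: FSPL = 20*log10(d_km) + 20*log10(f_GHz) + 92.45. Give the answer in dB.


20*log10(19.1) = 25.62
20*log10(23.2) = 27.31
FSPL = 145.4 dB

145.4 dB


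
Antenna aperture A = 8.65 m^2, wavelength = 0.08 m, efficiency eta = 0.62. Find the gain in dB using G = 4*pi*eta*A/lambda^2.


G_linear = 4*pi*0.62*8.65/0.08^2 = 10530.23
G_dB = 10*log10(10530.23) = 40.2 dB

40.2 dB


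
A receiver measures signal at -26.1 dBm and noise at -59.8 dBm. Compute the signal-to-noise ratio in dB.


SNR = -26.1 - (-59.8) = 33.7 dB

33.7 dB


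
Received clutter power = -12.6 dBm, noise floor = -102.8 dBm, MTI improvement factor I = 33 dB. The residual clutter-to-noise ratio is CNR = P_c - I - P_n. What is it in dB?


CNR = -12.6 - 33 - (-102.8) = 57.2 dB

57.2 dB


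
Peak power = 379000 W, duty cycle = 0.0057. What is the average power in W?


P_avg = 379000 * 0.0057 = 2160.3 W

2160.3 W


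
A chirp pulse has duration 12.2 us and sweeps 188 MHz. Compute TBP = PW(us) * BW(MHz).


TBP = 12.2 * 188 = 2293.6

2293.6


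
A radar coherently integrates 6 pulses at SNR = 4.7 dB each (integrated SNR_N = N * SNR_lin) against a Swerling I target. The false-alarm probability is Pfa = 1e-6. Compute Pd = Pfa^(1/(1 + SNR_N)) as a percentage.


SNR_lin = 10^(4.7/10) = 2.95121
SNR_N = 6 * 2.95121 = 17.70726
1/(1 + SNR_N) = 1/18.70726 = 0.0534552
Pd = (1e-6)^0.0534552 = 0.47782
Pd = 47.8%

47.8%


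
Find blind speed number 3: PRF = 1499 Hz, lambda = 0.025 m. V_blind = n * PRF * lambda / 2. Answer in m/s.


V_blind = 3 * 1499 * 0.025 / 2 = 56.2 m/s

56.2 m/s


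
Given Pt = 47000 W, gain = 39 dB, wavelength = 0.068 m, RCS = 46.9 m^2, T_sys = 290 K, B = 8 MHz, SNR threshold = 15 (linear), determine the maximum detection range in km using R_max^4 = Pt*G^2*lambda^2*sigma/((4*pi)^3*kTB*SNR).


G_lin = 10^(39/10) = 7943.282347
R^4 = 47000 * 7943.282347^2 * 0.068^2 * 46.9 / ((4*pi)^3 * 1.38e-23 * 290 * 8000000.0 * 15)
R^4 = 6.7484e20 m^4
R_max = (6.7484e20)^(1/4) = 161175.9 m = 161.2 km

161.2 km


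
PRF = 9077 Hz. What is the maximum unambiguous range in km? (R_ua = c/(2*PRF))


R_ua = 3e8 / (2 * 9077) = 16525.3 m = 16.5 km

16.5 km


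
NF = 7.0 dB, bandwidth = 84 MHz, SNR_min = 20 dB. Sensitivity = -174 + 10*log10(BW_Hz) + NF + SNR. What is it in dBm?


10*log10(84000000.0) = 79.24
S = -174 + 79.24 + 7.0 + 20 = -67.8 dBm

-67.8 dBm


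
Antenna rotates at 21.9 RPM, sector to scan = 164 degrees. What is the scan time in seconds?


t = 164 / (21.9 * 360) * 60 = 1.25 s

1.25 s


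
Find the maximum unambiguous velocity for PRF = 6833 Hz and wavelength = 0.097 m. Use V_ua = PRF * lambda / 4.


V_ua = 6833 * 0.097 / 4 = 165.7 m/s

165.7 m/s


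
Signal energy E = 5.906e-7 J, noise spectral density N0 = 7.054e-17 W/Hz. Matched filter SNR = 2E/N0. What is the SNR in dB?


SNR_lin = 2 * 5.906e-7 / 7.054e-17 = 1.675e10
SNR_dB = 10*log10(1.675e10) = 102.2 dB

102.2 dB


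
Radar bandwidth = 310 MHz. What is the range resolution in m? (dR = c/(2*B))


dR = 3e8 / (2 * 310000000.0) = 0.48 m

0.48 m


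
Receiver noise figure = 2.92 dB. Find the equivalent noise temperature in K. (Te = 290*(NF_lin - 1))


NF_lin = 10^(2.92/10) = 1.958845
Te = 290 * (1.958845 - 1) = 278.1 K

278.1 K


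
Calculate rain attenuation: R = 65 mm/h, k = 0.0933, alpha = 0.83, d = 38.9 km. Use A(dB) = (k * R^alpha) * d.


gamma = 0.0933 * 65^0.83 = 2.982632 dB/km
A = 2.982632 * 38.9 = 116.02 dB

116.02 dB


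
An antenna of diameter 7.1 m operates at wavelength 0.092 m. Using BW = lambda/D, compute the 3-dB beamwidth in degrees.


BW_rad = 0.092 / 7.1 = 0.012958
BW_deg = 0.74 degrees

0.74 degrees


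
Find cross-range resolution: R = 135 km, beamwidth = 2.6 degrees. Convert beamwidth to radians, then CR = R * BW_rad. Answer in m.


BW_rad = 0.045378561
CR = 135000 * 0.045378561 = 6126.1 m

6126.1 m


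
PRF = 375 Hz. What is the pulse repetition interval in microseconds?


PRI = 1/375 = 0.0026666667 s = 2666.7 us

2666.7 us


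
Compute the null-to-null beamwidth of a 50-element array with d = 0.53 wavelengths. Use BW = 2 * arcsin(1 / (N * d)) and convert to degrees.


1/(N*d) = 1/(50*0.53) = 0.037736
BW = 2*arcsin(0.037736) = 4.3 degrees

4.3 degrees


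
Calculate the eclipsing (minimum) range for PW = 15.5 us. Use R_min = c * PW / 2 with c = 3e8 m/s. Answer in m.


R_min = 3e8 * 15.5e-6 / 2 = 2325.0 m

2325.0 m


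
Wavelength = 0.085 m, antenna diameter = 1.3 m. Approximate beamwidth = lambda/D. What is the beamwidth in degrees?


BW_rad = 0.085 / 1.3 = 0.065385
BW_deg = 3.75 degrees

3.75 degrees


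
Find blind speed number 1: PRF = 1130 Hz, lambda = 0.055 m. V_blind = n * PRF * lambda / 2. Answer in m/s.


V_blind = 1 * 1130 * 0.055 / 2 = 31.1 m/s

31.1 m/s


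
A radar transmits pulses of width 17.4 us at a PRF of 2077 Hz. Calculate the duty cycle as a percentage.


DC = 17.4e-6 * 2077 * 100 = 3.61%

3.61%


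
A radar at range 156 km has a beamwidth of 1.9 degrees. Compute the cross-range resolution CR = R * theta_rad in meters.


BW_rad = 0.033161256
CR = 156000 * 0.033161256 = 5173.2 m

5173.2 m


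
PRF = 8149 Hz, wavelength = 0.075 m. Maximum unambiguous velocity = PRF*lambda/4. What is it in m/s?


V_ua = 8149 * 0.075 / 4 = 152.8 m/s

152.8 m/s


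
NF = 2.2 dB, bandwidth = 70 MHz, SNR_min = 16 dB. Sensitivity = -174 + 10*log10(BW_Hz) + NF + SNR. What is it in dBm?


10*log10(70000000.0) = 78.45
S = -174 + 78.45 + 2.2 + 16 = -77.3 dBm

-77.3 dBm


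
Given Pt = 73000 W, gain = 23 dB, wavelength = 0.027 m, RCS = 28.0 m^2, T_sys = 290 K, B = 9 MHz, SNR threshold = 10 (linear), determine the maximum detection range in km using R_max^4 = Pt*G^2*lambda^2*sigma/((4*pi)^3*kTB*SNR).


G_lin = 10^(23/10) = 199.526231
R^4 = 73000 * 199.526231^2 * 0.027^2 * 28.0 / ((4*pi)^3 * 1.38e-23 * 290 * 9000000.0 * 10)
R^4 = 8.29964e16 m^4
R_max = (8.29964e16)^(1/4) = 16973.2 m = 17.0 km

17.0 km


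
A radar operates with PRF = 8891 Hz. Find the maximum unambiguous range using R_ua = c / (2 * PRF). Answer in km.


R_ua = 3e8 / (2 * 8891) = 16871.0 m = 16.9 km

16.9 km


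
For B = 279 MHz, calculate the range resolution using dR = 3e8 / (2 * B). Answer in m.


dR = 3e8 / (2 * 279000000.0) = 0.54 m

0.54 m


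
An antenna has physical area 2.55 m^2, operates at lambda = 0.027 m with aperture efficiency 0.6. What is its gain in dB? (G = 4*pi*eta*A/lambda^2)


G_linear = 4*pi*0.6*2.55/0.027^2 = 26373.86
G_dB = 10*log10(26373.86) = 44.2 dB

44.2 dB


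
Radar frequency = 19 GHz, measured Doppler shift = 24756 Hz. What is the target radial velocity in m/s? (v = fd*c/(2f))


v = 24756 * 3e8 / (2 * 19000000000.0) = 195.4 m/s

195.4 m/s


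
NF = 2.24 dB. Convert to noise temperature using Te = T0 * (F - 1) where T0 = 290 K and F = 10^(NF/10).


NF_lin = 10^(2.24/10) = 1.674943
Te = 290 * (1.674943 - 1) = 195.7 K

195.7 K


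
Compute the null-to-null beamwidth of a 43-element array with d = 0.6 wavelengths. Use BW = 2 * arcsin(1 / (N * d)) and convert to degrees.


1/(N*d) = 1/(43*0.6) = 0.03876
BW = 2*arcsin(0.03876) = 4.4 degrees

4.4 degrees


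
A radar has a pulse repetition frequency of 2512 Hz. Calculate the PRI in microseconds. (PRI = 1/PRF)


PRI = 1/2512 = 0.0003980892 s = 398.1 us

398.1 us


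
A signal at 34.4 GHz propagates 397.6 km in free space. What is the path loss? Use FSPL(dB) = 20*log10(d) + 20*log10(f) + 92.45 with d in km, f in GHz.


20*log10(397.6) = 51.99
20*log10(34.4) = 30.73
FSPL = 175.2 dB

175.2 dB


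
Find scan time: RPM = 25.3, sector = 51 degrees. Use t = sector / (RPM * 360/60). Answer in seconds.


t = 51 / (25.3 * 360) * 60 = 0.34 s

0.34 s


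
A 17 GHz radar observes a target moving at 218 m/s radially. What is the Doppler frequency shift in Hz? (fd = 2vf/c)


fd = 2 * 218 * 17000000000.0 / 3e8 = 24706.7 Hz

24706.7 Hz


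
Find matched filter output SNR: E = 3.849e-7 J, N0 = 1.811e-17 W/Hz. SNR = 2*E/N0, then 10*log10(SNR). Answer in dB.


SNR_lin = 2 * 3.849e-7 / 1.811e-17 = 4.251e10
SNR_dB = 10*log10(4.251e10) = 106.3 dB

106.3 dB


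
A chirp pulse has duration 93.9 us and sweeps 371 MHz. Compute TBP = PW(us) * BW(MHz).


TBP = 93.9 * 371 = 34836.9

34836.9


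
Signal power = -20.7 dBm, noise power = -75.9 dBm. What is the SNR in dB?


SNR = -20.7 - (-75.9) = 55.2 dB

55.2 dB


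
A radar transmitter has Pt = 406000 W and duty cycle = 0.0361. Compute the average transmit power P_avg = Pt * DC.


P_avg = 406000 * 0.0361 = 14656.6 W

14656.6 W


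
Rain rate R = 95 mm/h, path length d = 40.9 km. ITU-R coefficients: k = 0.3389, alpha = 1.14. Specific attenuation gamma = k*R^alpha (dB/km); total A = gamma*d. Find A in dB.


gamma = 0.3389 * 95^1.14 = 60.9083 dB/km
A = 60.9083 * 40.9 = 2491.15 dB

2491.15 dB


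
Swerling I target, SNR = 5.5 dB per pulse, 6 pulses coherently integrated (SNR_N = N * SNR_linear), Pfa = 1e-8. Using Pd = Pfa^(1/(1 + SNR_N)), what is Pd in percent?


SNR_lin = 10^(5.5/10) = 3.54813
SNR_N = 6 * 3.54813 = 21.28878
1/(1 + SNR_N) = 1/22.28878 = 0.0448656
Pd = (1e-8)^0.0448656 = 0.4376
Pd = 43.8%

43.8%


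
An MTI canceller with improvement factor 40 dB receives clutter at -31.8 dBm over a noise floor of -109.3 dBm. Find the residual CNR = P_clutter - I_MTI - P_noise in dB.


CNR = -31.8 - 40 - (-109.3) = 37.5 dB

37.5 dB


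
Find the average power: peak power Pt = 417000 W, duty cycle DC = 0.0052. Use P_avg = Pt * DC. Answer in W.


P_avg = 417000 * 0.0052 = 2168.4 W

2168.4 W


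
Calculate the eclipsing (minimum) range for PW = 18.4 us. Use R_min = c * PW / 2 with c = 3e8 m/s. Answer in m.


R_min = 3e8 * 18.4e-6 / 2 = 2760.0 m

2760.0 m


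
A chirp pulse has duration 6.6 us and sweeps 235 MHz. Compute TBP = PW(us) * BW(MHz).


TBP = 6.6 * 235 = 1551.0

1551.0


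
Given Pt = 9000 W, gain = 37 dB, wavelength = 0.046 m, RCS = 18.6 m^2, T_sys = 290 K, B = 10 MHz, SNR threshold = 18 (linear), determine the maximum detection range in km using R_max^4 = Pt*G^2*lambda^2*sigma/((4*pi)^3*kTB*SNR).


G_lin = 10^(37/10) = 5011.872336
R^4 = 9000 * 5011.872336^2 * 0.046^2 * 18.6 / ((4*pi)^3 * 1.38e-23 * 290 * 10000000.0 * 18)
R^4 = 6.22432e18 m^4
R_max = (6.22432e18)^(1/4) = 49948.6 m = 49.9 km

49.9 km


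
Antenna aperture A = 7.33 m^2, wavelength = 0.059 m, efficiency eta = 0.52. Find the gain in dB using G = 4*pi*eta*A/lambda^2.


G_linear = 4*pi*0.52*7.33/0.059^2 = 13759.83
G_dB = 10*log10(13759.83) = 41.4 dB

41.4 dB


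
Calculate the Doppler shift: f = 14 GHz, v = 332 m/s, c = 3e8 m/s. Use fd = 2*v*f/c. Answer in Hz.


fd = 2 * 332 * 14000000000.0 / 3e8 = 30986.7 Hz

30986.7 Hz


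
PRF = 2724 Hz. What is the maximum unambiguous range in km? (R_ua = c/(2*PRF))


R_ua = 3e8 / (2 * 2724) = 55066.1 m = 55.1 km

55.1 km


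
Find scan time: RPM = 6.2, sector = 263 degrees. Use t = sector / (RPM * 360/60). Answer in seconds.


t = 263 / (6.2 * 360) * 60 = 7.07 s

7.07 s


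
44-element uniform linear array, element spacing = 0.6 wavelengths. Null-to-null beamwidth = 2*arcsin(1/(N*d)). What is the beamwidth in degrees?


1/(N*d) = 1/(44*0.6) = 0.037879
BW = 2*arcsin(0.037879) = 4.3 degrees

4.3 degrees


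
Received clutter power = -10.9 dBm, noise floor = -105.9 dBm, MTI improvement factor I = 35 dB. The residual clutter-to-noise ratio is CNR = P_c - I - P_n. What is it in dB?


CNR = -10.9 - 35 - (-105.9) = 60.0 dB

60.0 dB


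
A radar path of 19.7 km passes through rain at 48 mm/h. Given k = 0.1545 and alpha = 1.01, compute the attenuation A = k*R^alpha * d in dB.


gamma = 0.1545 * 48^1.01 = 7.708718 dB/km
A = 7.708718 * 19.7 = 151.86 dB

151.86 dB


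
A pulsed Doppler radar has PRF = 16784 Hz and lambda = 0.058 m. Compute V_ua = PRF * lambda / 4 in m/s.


V_ua = 16784 * 0.058 / 4 = 243.4 m/s

243.4 m/s


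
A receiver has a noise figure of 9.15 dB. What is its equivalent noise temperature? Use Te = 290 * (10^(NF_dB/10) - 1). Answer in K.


NF_lin = 10^(9.15/10) = 8.222426
Te = 290 * (8.222426 - 1) = 2094.5 K

2094.5 K


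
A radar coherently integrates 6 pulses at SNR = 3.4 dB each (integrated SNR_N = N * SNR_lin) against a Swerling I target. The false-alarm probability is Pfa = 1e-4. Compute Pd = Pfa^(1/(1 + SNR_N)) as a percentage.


SNR_lin = 10^(3.4/10) = 2.18776
SNR_N = 6 * 2.18776 = 13.12656
1/(1 + SNR_N) = 1/14.12656 = 0.0707886
Pd = (1e-4)^0.0707886 = 0.52101
Pd = 52.1%

52.1%


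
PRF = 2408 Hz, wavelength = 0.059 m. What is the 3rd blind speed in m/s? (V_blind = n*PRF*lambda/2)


V_blind = 3 * 2408 * 0.059 / 2 = 213.1 m/s

213.1 m/s


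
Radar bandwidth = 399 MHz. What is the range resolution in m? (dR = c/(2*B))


dR = 3e8 / (2 * 399000000.0) = 0.38 m

0.38 m


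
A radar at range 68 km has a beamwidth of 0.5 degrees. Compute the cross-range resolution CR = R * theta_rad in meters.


BW_rad = 0.008726646
CR = 68000 * 0.008726646 = 593.4 m

593.4 m


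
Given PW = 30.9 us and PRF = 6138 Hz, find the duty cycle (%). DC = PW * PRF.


DC = 30.9e-6 * 6138 * 100 = 18.97%

18.97%


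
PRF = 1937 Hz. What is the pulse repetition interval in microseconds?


PRI = 1/1937 = 0.0005162623 s = 516.3 us

516.3 us


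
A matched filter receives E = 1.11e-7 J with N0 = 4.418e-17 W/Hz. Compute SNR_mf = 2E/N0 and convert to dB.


SNR_lin = 2 * 1.11e-7 / 4.418e-17 = 5.025e9
SNR_dB = 10*log10(5.025e9) = 97.0 dB

97.0 dB


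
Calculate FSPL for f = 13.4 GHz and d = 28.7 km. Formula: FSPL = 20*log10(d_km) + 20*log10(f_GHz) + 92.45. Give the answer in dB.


20*log10(28.7) = 29.16
20*log10(13.4) = 22.54
FSPL = 144.1 dB

144.1 dB


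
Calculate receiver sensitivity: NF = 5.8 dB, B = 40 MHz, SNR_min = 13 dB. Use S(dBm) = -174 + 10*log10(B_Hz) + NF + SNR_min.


10*log10(40000000.0) = 76.02
S = -174 + 76.02 + 5.8 + 13 = -79.2 dBm

-79.2 dBm


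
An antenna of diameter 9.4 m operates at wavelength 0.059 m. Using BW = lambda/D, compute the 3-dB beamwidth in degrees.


BW_rad = 0.059 / 9.4 = 0.006277
BW_deg = 0.36 degrees

0.36 degrees


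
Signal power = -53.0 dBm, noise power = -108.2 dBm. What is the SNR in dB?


SNR = -53.0 - (-108.2) = 55.2 dB

55.2 dB


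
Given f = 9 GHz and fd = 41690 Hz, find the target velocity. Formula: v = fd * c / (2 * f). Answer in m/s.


v = 41690 * 3e8 / (2 * 9000000000.0) = 694.8 m/s

694.8 m/s


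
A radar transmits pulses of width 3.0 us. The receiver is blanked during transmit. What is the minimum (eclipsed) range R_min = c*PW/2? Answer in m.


R_min = 3e8 * 3.0e-6 / 2 = 450.0 m

450.0 m


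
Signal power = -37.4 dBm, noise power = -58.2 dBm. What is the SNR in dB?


SNR = -37.4 - (-58.2) = 20.8 dB

20.8 dB


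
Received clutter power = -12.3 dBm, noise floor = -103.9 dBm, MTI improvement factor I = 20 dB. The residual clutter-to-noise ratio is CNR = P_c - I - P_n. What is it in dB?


CNR = -12.3 - 20 - (-103.9) = 71.6 dB

71.6 dB


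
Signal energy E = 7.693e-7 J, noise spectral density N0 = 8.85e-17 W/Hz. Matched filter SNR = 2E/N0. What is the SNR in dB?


SNR_lin = 2 * 7.693e-7 / 8.85e-17 = 1.739e10
SNR_dB = 10*log10(1.739e10) = 102.4 dB

102.4 dB


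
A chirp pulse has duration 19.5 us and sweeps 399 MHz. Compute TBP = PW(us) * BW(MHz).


TBP = 19.5 * 399 = 7780.5

7780.5


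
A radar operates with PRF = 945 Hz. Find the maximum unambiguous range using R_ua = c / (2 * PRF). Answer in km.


R_ua = 3e8 / (2 * 945) = 158730.2 m = 158.7 km

158.7 km


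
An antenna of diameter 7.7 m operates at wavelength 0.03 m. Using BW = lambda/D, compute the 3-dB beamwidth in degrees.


BW_rad = 0.03 / 7.7 = 0.003896
BW_deg = 0.22 degrees

0.22 degrees


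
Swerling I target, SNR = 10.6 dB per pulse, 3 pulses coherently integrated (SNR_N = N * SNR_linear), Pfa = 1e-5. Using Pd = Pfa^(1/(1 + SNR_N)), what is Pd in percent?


SNR_lin = 10^(10.6/10) = 11.48154
SNR_N = 3 * 11.48154 = 34.44462
1/(1 + SNR_N) = 1/35.44462 = 0.028213
Pd = (1e-5)^0.028213 = 0.72266
Pd = 72.3%

72.3%


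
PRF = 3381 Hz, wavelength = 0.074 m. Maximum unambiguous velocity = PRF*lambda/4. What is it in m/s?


V_ua = 3381 * 0.074 / 4 = 62.5 m/s

62.5 m/s


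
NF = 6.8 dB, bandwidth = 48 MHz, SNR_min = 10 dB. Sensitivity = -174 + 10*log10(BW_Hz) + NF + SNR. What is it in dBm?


10*log10(48000000.0) = 76.81
S = -174 + 76.81 + 6.8 + 10 = -80.4 dBm

-80.4 dBm


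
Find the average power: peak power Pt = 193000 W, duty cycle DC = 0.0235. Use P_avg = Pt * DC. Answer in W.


P_avg = 193000 * 0.0235 = 4535.5 W

4535.5 W


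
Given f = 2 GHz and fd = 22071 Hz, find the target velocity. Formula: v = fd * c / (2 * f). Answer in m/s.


v = 22071 * 3e8 / (2 * 2000000000.0) = 1655.3 m/s

1655.3 m/s


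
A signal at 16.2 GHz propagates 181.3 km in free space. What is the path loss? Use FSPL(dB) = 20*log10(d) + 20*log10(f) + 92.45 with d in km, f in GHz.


20*log10(181.3) = 45.17
20*log10(16.2) = 24.19
FSPL = 161.8 dB

161.8 dB


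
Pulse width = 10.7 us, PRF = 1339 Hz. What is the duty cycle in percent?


DC = 10.7e-6 * 1339 * 100 = 1.43%

1.43%


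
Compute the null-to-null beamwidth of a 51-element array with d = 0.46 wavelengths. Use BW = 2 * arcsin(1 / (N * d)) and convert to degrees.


1/(N*d) = 1/(51*0.46) = 0.042626
BW = 2*arcsin(0.042626) = 4.9 degrees

4.9 degrees


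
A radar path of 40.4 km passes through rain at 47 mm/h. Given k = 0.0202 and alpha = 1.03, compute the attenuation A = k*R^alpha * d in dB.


gamma = 0.0202 * 47^1.03 = 1.065644 dB/km
A = 1.065644 * 40.4 = 43.05 dB

43.05 dB


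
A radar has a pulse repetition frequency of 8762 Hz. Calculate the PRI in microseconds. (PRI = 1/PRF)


PRI = 1/8762 = 0.0001141292 s = 114.1 us

114.1 us


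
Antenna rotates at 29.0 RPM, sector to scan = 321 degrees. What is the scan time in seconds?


t = 321 / (29.0 * 360) * 60 = 1.84 s

1.84 s


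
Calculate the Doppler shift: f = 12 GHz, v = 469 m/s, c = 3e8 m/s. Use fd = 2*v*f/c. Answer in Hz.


fd = 2 * 469 * 12000000000.0 / 3e8 = 37520.0 Hz

37520.0 Hz


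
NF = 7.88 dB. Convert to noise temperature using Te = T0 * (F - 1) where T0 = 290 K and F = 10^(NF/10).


NF_lin = 10^(7.88/10) = 6.13762
Te = 290 * (6.13762 - 1) = 1489.9 K

1489.9 K


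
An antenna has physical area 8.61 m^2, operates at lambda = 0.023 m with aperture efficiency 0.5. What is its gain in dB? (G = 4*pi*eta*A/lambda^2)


G_linear = 4*pi*0.5*8.61/0.023^2 = 102265.08
G_dB = 10*log10(102265.08) = 50.1 dB

50.1 dB


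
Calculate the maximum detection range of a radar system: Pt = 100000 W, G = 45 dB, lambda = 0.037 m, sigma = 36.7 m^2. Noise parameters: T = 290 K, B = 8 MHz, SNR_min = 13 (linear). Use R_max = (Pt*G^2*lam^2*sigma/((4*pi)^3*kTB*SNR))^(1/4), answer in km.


G_lin = 10^(45/10) = 31622.776602
R^4 = 100000 * 31622.776602^2 * 0.037^2 * 36.7 / ((4*pi)^3 * 1.38e-23 * 290 * 8000000.0 * 13)
R^4 = 6.08316e21 m^4
R_max = (6.08316e21)^(1/4) = 279275.2 m = 279.3 km

279.3 km


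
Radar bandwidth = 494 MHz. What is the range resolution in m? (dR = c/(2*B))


dR = 3e8 / (2 * 494000000.0) = 0.3 m

0.3 m


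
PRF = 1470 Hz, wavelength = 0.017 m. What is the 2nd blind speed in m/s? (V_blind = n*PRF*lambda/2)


V_blind = 2 * 1470 * 0.017 / 2 = 25.0 m/s

25.0 m/s


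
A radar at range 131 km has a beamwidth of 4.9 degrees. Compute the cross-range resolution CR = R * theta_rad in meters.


BW_rad = 0.085521133
CR = 131000 * 0.085521133 = 11203.3 m

11203.3 m


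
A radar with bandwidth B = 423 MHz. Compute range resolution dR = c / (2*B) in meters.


dR = 3e8 / (2 * 423000000.0) = 0.35 m

0.35 m


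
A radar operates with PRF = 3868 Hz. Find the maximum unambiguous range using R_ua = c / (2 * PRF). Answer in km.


R_ua = 3e8 / (2 * 3868) = 38779.7 m = 38.8 km

38.8 km


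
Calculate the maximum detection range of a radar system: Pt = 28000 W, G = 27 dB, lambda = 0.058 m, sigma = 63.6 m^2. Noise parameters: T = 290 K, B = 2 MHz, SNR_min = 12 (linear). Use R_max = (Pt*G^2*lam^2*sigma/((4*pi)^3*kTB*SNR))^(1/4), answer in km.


G_lin = 10^(27/10) = 501.187234
R^4 = 28000 * 501.187234^2 * 0.058^2 * 63.6 / ((4*pi)^3 * 1.38e-23 * 290 * 2000000.0 * 12)
R^4 = 7.89502e18 m^4
R_max = (7.89502e18)^(1/4) = 53007.6 m = 53.0 km

53.0 km


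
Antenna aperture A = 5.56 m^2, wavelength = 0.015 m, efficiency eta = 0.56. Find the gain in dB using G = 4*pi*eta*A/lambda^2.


G_linear = 4*pi*0.56*5.56/0.015^2 = 173896.23
G_dB = 10*log10(173896.23) = 52.4 dB

52.4 dB


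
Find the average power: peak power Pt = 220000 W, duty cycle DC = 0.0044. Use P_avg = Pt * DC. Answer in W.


P_avg = 220000 * 0.0044 = 968.0 W

968.0 W


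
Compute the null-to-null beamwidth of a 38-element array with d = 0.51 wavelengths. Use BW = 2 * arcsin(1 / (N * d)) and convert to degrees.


1/(N*d) = 1/(38*0.51) = 0.0516
BW = 2*arcsin(0.0516) = 5.9 degrees

5.9 degrees


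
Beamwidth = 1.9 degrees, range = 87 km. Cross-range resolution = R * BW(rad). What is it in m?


BW_rad = 0.033161256
CR = 87000 * 0.033161256 = 2885.0 m

2885.0 m


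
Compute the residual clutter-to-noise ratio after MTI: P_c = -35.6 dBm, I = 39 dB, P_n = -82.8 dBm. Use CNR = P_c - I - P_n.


CNR = -35.6 - 39 - (-82.8) = 8.2 dB

8.2 dB


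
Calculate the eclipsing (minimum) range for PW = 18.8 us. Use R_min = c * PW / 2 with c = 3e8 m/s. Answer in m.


R_min = 3e8 * 18.8e-6 / 2 = 2820.0 m

2820.0 m


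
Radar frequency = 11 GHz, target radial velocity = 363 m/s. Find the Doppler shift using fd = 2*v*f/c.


fd = 2 * 363 * 11000000000.0 / 3e8 = 26620.0 Hz

26620.0 Hz


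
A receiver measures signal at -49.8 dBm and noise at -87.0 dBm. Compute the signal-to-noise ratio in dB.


SNR = -49.8 - (-87.0) = 37.2 dB

37.2 dB


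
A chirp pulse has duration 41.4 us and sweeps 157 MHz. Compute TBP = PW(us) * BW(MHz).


TBP = 41.4 * 157 = 6499.8

6499.8


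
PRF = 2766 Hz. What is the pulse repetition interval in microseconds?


PRI = 1/2766 = 0.0003615329 s = 361.5 us

361.5 us


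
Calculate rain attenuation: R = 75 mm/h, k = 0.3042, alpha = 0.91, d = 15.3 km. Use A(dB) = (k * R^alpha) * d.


gamma = 0.3042 * 75^0.91 = 15.469097 dB/km
A = 15.469097 * 15.3 = 236.68 dB

236.68 dB


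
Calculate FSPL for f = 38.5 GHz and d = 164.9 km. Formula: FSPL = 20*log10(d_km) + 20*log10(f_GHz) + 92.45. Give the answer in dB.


20*log10(164.9) = 44.34
20*log10(38.5) = 31.71
FSPL = 168.5 dB

168.5 dB


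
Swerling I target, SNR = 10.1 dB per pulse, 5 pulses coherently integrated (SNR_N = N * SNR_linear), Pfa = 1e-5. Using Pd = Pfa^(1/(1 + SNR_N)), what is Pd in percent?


SNR_lin = 10^(10.1/10) = 10.23293
SNR_N = 5 * 10.23293 = 51.16465
1/(1 + SNR_N) = 1/52.16465 = 0.0191701
Pd = (1e-5)^0.0191701 = 0.80195
Pd = 80.2%

80.2%


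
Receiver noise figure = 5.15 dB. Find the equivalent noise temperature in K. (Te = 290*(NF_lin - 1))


NF_lin = 10^(5.15/10) = 3.273407
Te = 290 * (3.273407 - 1) = 659.3 K

659.3 K


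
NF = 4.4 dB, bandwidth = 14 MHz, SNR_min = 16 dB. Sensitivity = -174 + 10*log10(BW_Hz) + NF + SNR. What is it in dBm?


10*log10(14000000.0) = 71.46
S = -174 + 71.46 + 4.4 + 16 = -82.1 dBm

-82.1 dBm


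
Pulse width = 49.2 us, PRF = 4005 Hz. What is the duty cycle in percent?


DC = 49.2e-6 * 4005 * 100 = 19.7%

19.7%


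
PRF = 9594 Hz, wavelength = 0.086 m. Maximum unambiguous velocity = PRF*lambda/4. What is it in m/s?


V_ua = 9594 * 0.086 / 4 = 206.3 m/s

206.3 m/s


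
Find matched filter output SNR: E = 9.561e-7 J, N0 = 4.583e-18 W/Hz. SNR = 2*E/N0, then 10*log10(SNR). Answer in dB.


SNR_lin = 2 * 9.561e-7 / 4.583e-18 = 4.172e11
SNR_dB = 10*log10(4.172e11) = 116.2 dB

116.2 dB


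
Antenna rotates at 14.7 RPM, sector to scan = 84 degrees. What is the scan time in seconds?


t = 84 / (14.7 * 360) * 60 = 0.95 s

0.95 s


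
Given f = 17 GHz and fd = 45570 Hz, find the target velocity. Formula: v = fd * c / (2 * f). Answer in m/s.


v = 45570 * 3e8 / (2 * 17000000000.0) = 402.1 m/s

402.1 m/s


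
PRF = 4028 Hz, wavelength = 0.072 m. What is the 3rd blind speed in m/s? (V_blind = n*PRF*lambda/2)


V_blind = 3 * 4028 * 0.072 / 2 = 435.0 m/s

435.0 m/s


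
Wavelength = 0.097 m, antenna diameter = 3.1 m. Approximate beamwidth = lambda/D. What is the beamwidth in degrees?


BW_rad = 0.097 / 3.1 = 0.03129
BW_deg = 1.79 degrees

1.79 degrees


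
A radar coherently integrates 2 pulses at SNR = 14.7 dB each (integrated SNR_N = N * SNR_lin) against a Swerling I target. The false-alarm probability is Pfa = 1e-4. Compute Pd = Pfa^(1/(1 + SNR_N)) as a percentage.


SNR_lin = 10^(14.7/10) = 29.51209
SNR_N = 2 * 29.51209 = 59.02418
1/(1 + SNR_N) = 1/60.02418 = 0.01666
Pd = (1e-4)^0.01666 = 0.85775
Pd = 85.8%

85.8%


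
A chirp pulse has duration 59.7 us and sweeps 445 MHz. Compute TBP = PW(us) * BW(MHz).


TBP = 59.7 * 445 = 26566.5

26566.5


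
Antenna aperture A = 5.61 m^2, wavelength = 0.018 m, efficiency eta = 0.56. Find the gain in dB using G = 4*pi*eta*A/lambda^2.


G_linear = 4*pi*0.56*5.61/0.018^2 = 121847.25
G_dB = 10*log10(121847.25) = 50.9 dB

50.9 dB


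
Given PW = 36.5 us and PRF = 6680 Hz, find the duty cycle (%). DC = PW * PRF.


DC = 36.5e-6 * 6680 * 100 = 24.38%

24.38%


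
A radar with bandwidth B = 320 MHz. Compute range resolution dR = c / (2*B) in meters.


dR = 3e8 / (2 * 320000000.0) = 0.47 m

0.47 m


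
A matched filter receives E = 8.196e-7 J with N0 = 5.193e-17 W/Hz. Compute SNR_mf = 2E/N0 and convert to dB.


SNR_lin = 2 * 8.196e-7 / 5.193e-17 = 3.157e10
SNR_dB = 10*log10(3.157e10) = 105.0 dB

105.0 dB


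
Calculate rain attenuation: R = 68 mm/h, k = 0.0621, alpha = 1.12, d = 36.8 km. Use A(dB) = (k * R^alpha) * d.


gamma = 0.0621 * 68^1.12 = 7.006507 dB/km
A = 7.006507 * 36.8 = 257.84 dB

257.84 dB


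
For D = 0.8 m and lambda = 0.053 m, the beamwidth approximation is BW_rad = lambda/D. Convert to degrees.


BW_rad = 0.053 / 0.8 = 0.06625
BW_deg = 3.8 degrees

3.8 degrees


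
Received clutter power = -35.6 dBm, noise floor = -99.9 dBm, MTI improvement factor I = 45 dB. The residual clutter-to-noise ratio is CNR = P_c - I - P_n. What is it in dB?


CNR = -35.6 - 45 - (-99.9) = 19.3 dB

19.3 dB


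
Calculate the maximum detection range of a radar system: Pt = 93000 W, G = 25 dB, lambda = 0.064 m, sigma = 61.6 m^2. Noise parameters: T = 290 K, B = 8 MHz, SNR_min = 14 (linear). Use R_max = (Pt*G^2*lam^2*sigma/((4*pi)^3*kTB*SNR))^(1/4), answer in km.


G_lin = 10^(25/10) = 316.227766
R^4 = 93000 * 316.227766^2 * 0.064^2 * 61.6 / ((4*pi)^3 * 1.38e-23 * 290 * 8000000.0 * 14)
R^4 = 2.63815e18 m^4
R_max = (2.63815e18)^(1/4) = 40301.8 m = 40.3 km

40.3 km
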